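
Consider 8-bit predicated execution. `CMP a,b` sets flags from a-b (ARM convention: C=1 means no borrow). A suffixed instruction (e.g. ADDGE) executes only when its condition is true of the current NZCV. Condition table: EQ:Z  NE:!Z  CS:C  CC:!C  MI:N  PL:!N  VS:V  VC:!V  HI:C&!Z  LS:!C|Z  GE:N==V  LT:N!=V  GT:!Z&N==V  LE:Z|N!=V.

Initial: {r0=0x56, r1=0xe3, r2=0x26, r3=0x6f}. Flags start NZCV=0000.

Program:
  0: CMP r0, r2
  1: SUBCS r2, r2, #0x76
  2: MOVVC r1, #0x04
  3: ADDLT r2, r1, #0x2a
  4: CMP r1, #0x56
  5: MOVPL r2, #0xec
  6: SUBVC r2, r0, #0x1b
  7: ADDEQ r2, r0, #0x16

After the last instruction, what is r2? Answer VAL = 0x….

VAL = 0x3b

[0] flags=0010 → (cmp)
[1] flags=0010 CS?T → r2=0xb0
[2] flags=0010 VC?T → r1=0x04
[3] flags=0010 LT?F → skip
[4] flags=1000 → (cmp)
[5] flags=1000 PL?F → skip
[6] flags=1000 VC?T → r2=0x3b
[7] flags=1000 EQ?F → skip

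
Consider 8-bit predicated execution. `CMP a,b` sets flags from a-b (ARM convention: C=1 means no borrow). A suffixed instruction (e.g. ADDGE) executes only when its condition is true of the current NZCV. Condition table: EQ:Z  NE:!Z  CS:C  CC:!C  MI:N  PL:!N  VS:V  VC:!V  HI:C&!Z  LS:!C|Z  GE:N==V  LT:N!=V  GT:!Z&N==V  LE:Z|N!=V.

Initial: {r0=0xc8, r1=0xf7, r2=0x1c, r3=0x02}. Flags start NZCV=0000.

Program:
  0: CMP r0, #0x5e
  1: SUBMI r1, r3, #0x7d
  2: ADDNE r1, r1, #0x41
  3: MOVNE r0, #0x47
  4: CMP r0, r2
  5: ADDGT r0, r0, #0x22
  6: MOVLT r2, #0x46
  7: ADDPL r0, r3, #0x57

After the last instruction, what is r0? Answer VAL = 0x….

[0] flags=0011 → (cmp)
[1] flags=0011 MI?F → skip
[2] flags=0011 NE?T → r1=0x38
[3] flags=0011 NE?T → r0=0x47
[4] flags=0010 → (cmp)
[5] flags=0010 GT?T → r0=0x69
[6] flags=0010 LT?F → skip
[7] flags=0010 PL?T → r0=0x59

VAL = 0x59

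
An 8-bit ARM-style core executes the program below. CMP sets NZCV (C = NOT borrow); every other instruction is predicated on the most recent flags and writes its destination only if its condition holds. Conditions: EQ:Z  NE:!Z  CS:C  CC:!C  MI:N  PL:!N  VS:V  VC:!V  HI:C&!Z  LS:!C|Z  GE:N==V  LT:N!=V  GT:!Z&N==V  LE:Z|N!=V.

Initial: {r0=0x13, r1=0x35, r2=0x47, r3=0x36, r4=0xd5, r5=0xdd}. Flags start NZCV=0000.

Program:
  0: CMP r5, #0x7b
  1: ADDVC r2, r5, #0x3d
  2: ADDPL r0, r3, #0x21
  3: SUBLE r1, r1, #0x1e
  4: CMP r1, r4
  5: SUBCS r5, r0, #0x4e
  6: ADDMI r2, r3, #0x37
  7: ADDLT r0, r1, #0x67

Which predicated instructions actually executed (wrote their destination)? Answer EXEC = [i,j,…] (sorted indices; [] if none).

[0] flags=0011 → (cmp)
[1] flags=0011 VC?F → skip
[2] flags=0011 PL?T → r0=0x57
[3] flags=0011 LE?T → r1=0x17
[4] flags=0000 → (cmp)
[5] flags=0000 CS?F → skip
[6] flags=0000 MI?F → skip
[7] flags=0000 LT?F → skip

EXEC = [2,3]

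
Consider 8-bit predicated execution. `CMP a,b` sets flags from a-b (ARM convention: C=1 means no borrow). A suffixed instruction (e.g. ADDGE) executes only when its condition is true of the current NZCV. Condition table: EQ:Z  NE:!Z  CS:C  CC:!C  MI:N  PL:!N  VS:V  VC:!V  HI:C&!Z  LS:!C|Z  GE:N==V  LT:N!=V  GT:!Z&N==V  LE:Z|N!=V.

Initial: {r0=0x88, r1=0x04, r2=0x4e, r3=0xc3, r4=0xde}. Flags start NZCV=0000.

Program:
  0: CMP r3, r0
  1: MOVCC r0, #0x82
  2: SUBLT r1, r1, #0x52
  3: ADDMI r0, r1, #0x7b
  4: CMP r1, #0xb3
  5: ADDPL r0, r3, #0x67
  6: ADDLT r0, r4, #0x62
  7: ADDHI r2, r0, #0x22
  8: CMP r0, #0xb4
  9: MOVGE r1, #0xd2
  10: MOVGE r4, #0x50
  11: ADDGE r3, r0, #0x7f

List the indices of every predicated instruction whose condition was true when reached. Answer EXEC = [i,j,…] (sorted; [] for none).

0: ✓ CMP  NZCV=0010
1: · MOVCC
2: · SUBLT
3: · ADDMI
4: ✓ CMP  NZCV=0000
5: ✓ ADDPL  r0←0x2a
6: · ADDLT
7: · ADDHI
8: ✓ CMP  NZCV=0000
9: ✓ MOVGE  r1←0xd2
10: ✓ MOVGE  r4←0x50
11: ✓ ADDGE  r3←0xa9

EXEC = [5,9,10,11]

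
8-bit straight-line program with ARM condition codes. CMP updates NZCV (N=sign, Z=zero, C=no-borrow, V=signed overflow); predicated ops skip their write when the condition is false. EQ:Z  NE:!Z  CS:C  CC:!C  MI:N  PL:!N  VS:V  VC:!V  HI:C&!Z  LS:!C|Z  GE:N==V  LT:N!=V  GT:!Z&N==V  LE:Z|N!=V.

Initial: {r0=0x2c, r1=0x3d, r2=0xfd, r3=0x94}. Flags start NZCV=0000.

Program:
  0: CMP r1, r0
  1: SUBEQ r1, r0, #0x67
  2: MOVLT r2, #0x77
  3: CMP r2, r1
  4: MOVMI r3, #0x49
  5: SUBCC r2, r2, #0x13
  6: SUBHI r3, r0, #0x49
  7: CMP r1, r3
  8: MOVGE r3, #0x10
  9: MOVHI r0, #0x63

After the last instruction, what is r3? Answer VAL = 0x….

VAL = 0x10

[0] flags=0010 → (cmp)
[1] flags=0010 EQ?F → skip
[2] flags=0010 LT?F → skip
[3] flags=1010 → (cmp)
[4] flags=1010 MI?T → r3=0x49
[5] flags=1010 CC?F → skip
[6] flags=1010 HI?T → r3=0xe3
[7] flags=0000 → (cmp)
[8] flags=0000 GE?T → r3=0x10
[9] flags=0000 HI?F → skip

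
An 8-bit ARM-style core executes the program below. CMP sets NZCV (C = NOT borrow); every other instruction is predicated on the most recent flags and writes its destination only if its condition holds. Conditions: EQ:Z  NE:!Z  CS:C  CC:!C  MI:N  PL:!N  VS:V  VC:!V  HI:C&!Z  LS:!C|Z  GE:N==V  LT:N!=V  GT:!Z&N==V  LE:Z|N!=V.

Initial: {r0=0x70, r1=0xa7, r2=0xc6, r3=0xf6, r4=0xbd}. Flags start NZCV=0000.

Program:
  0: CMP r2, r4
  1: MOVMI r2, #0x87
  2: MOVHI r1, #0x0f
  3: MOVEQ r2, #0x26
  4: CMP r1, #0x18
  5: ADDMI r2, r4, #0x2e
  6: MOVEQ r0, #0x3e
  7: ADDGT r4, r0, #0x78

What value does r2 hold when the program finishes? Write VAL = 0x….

VAL = 0xeb

[0] flags=0010 → (cmp)
[1] flags=0010 MI?F → skip
[2] flags=0010 HI?T → r1=0x0f
[3] flags=0010 EQ?F → skip
[4] flags=1000 → (cmp)
[5] flags=1000 MI?T → r2=0xeb
[6] flags=1000 EQ?F → skip
[7] flags=1000 GT?F → skip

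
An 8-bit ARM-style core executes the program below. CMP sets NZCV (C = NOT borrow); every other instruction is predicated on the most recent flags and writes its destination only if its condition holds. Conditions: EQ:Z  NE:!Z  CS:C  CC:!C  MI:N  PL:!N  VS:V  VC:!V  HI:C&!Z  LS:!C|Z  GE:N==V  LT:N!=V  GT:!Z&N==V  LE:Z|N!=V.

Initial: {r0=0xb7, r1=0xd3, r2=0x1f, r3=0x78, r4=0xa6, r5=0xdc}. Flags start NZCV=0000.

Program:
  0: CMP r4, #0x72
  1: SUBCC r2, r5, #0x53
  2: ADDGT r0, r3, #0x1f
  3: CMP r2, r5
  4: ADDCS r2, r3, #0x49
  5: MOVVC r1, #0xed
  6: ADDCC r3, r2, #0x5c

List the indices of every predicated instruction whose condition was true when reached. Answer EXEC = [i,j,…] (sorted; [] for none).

EXEC = [5,6]

0: ✓ CMP  NZCV=0011
1: · SUBCC
2: · ADDGT
3: ✓ CMP  NZCV=0000
4: · ADDCS
5: ✓ MOVVC  r1←0xed
6: ✓ ADDCC  r3←0x7b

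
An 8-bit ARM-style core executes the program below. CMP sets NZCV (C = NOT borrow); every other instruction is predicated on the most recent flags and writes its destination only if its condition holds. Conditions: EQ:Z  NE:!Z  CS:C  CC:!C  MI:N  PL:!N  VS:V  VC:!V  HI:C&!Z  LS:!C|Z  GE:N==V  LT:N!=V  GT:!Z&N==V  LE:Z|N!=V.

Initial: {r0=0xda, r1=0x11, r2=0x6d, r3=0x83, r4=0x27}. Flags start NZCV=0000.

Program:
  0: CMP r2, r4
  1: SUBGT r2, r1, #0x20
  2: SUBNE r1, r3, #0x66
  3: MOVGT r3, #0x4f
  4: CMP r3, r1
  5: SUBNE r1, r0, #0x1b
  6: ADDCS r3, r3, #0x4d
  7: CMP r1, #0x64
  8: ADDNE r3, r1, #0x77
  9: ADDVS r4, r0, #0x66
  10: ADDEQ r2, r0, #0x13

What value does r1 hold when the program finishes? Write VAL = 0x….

VAL = 0xbf

[0] flags=0010 → (cmp)
[1] flags=0010 GT?T → r2=0xf1
[2] flags=0010 NE?T → r1=0x1d
[3] flags=0010 GT?T → r3=0x4f
[4] flags=0010 → (cmp)
[5] flags=0010 NE?T → r1=0xbf
[6] flags=0010 CS?T → r3=0x9c
[7] flags=0011 → (cmp)
[8] flags=0011 NE?T → r3=0x36
[9] flags=0011 VS?T → r4=0x40
[10] flags=0011 EQ?F → skip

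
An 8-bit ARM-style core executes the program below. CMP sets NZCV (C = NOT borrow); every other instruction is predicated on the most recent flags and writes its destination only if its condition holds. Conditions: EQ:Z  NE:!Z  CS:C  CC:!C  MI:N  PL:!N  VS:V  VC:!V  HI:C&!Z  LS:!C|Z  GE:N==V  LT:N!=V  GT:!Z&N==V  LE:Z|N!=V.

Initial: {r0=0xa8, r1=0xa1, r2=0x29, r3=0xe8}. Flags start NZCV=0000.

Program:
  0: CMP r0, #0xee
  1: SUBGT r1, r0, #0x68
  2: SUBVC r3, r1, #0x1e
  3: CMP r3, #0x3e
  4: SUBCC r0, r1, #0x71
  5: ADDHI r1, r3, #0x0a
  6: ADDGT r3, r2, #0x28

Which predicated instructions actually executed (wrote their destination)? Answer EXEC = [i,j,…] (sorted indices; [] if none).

0: ✓ CMP  NZCV=1000
1: · SUBGT
2: ✓ SUBVC  r3←0x83
3: ✓ CMP  NZCV=0011
4: · SUBCC
5: ✓ ADDHI  r1←0x8d
6: · ADDGT

EXEC = [2,5]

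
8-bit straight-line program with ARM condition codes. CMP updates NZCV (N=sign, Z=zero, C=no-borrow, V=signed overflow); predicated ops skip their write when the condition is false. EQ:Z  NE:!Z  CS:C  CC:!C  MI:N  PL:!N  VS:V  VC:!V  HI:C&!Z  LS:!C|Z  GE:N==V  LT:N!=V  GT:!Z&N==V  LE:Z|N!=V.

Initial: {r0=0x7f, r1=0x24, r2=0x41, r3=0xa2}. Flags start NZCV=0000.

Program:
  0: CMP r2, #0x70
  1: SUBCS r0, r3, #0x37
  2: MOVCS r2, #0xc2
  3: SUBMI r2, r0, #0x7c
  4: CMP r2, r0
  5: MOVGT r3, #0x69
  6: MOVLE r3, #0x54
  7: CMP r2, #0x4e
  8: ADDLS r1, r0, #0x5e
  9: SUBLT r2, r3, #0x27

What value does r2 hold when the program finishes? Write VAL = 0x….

VAL = 0x2d

[0] flags=1000 → (cmp)
[1] flags=1000 CS?F → skip
[2] flags=1000 CS?F → skip
[3] flags=1000 MI?T → r2=0x03
[4] flags=1000 → (cmp)
[5] flags=1000 GT?F → skip
[6] flags=1000 LE?T → r3=0x54
[7] flags=1000 → (cmp)
[8] flags=1000 LS?T → r1=0xdd
[9] flags=1000 LT?T → r2=0x2d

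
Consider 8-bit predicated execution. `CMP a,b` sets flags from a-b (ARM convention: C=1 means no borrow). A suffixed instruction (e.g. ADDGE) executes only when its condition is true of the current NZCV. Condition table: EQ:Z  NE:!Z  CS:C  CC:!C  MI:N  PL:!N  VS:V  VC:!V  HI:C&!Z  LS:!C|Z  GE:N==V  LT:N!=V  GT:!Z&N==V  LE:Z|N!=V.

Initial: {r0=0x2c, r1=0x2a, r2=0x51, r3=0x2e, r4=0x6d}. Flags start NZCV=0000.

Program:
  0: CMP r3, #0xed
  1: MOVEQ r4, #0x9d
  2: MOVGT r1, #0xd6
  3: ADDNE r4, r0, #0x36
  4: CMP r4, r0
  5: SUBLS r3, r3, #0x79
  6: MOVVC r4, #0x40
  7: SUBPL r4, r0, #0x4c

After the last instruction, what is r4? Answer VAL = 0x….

[0] flags=0000 → (cmp)
[1] flags=0000 EQ?F → skip
[2] flags=0000 GT?T → r1=0xd6
[3] flags=0000 NE?T → r4=0x62
[4] flags=0010 → (cmp)
[5] flags=0010 LS?F → skip
[6] flags=0010 VC?T → r4=0x40
[7] flags=0010 PL?T → r4=0xe0

VAL = 0xe0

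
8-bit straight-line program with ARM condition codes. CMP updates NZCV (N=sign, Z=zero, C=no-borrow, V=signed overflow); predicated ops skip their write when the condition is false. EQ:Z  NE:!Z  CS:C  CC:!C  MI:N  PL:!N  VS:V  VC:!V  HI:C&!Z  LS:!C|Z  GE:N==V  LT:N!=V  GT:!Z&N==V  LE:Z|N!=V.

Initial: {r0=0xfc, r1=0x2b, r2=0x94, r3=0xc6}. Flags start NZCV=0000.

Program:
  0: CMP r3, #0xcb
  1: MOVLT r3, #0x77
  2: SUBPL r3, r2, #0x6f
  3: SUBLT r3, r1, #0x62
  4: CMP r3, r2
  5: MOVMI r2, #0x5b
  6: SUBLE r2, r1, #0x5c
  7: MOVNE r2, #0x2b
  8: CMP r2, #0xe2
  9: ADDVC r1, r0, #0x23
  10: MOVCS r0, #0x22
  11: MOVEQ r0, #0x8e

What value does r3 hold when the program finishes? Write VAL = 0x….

[0] flags=1000 → (cmp)
[1] flags=1000 LT?T → r3=0x77
[2] flags=1000 PL?F → skip
[3] flags=1000 LT?T → r3=0xc9
[4] flags=0010 → (cmp)
[5] flags=0010 MI?F → skip
[6] flags=0010 LE?F → skip
[7] flags=0010 NE?T → r2=0x2b
[8] flags=0000 → (cmp)
[9] flags=0000 VC?T → r1=0x1f
[10] flags=0000 CS?F → skip
[11] flags=0000 EQ?F → skip

VAL = 0xc9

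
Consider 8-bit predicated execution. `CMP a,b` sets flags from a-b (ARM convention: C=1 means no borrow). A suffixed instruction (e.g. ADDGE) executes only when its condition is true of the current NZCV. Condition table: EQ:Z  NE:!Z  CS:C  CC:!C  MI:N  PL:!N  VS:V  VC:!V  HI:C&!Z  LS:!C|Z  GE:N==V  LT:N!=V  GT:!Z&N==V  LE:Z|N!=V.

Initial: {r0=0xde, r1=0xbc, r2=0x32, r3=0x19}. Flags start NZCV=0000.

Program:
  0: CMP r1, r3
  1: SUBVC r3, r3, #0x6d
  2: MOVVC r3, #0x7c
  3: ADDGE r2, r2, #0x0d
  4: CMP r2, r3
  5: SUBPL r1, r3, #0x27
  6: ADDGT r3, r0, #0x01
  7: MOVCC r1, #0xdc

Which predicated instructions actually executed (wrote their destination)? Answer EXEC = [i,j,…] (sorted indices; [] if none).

EXEC = [1,2,7]

[0] flags=1010 → (cmp)
[1] flags=1010 VC?T → r3=0xac
[2] flags=1010 VC?T → r3=0x7c
[3] flags=1010 GE?F → skip
[4] flags=1000 → (cmp)
[5] flags=1000 PL?F → skip
[6] flags=1000 GT?F → skip
[7] flags=1000 CC?T → r1=0xdc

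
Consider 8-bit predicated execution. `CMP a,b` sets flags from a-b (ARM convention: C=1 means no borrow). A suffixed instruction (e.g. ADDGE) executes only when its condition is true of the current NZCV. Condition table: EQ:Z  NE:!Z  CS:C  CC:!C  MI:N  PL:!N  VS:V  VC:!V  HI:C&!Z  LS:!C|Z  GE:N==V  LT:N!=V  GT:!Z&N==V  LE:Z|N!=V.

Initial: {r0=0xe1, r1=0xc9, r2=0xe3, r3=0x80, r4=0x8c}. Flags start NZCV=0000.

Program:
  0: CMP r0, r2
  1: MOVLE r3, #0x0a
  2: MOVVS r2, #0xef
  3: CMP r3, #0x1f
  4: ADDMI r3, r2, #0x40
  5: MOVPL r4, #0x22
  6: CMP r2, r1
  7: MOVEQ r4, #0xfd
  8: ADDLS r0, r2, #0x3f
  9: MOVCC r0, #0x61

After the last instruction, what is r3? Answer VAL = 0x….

VAL = 0x23

[0] flags=1000 → (cmp)
[1] flags=1000 LE?T → r3=0x0a
[2] flags=1000 VS?F → skip
[3] flags=1000 → (cmp)
[4] flags=1000 MI?T → r3=0x23
[5] flags=1000 PL?F → skip
[6] flags=0010 → (cmp)
[7] flags=0010 EQ?F → skip
[8] flags=0010 LS?F → skip
[9] flags=0010 CC?F → skip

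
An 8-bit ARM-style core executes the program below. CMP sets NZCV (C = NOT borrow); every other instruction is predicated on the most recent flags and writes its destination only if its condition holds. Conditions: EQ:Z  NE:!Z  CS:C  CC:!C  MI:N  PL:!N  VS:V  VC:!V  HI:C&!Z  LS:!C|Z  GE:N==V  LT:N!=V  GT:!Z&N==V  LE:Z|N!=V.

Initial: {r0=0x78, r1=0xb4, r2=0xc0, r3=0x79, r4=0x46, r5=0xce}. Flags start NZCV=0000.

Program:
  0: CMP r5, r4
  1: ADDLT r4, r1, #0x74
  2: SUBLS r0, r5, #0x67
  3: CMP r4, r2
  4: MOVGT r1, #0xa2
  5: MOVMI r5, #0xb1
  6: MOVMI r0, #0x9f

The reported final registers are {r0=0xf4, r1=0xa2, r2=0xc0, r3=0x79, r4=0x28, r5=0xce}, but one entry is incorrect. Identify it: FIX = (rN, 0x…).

FIX = (r0, 0x78)

0: ✓ CMP  NZCV=1010
1: ✓ ADDLT  r4←0x28
2: · SUBLS
3: ✓ CMP  NZCV=0000
4: ✓ MOVGT  r1←0xa2
5: · MOVMI
6: · MOVMI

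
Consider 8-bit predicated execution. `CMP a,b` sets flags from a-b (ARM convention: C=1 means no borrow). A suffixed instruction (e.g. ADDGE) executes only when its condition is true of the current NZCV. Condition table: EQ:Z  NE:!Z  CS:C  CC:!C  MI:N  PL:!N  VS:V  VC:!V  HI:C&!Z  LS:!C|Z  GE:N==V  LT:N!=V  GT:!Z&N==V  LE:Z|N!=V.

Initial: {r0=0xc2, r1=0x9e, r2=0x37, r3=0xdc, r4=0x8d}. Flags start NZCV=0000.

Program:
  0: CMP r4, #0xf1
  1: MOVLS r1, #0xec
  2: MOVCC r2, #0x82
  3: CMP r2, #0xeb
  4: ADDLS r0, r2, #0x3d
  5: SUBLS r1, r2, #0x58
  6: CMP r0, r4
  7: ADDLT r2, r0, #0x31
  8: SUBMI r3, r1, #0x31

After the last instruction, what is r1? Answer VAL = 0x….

VAL = 0x2a

0: ✓ CMP  NZCV=1000
1: ✓ MOVLS  r1←0xec
2: ✓ MOVCC  r2←0x82
3: ✓ CMP  NZCV=1000
4: ✓ ADDLS  r0←0xbf
5: ✓ SUBLS  r1←0x2a
6: ✓ CMP  NZCV=0010
7: · ADDLT
8: · SUBMI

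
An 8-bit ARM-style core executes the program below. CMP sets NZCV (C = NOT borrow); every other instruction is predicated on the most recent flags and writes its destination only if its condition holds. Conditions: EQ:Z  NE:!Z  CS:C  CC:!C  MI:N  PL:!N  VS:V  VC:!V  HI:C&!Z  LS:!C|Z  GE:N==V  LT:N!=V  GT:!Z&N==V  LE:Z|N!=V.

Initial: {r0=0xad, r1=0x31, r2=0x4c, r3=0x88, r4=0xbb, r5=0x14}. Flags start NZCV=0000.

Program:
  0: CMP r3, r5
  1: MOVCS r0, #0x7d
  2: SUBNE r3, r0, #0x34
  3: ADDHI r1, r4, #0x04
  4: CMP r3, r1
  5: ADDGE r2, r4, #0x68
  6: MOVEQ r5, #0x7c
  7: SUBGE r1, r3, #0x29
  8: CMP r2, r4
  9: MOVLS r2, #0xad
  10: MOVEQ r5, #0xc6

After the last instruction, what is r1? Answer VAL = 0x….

VAL = 0x20

[0] flags=0011 → (cmp)
[1] flags=0011 CS?T → r0=0x7d
[2] flags=0011 NE?T → r3=0x49
[3] flags=0011 HI?T → r1=0xbf
[4] flags=1001 → (cmp)
[5] flags=1001 GE?T → r2=0x23
[6] flags=1001 EQ?F → skip
[7] flags=1001 GE?T → r1=0x20
[8] flags=0000 → (cmp)
[9] flags=0000 LS?T → r2=0xad
[10] flags=0000 EQ?F → skip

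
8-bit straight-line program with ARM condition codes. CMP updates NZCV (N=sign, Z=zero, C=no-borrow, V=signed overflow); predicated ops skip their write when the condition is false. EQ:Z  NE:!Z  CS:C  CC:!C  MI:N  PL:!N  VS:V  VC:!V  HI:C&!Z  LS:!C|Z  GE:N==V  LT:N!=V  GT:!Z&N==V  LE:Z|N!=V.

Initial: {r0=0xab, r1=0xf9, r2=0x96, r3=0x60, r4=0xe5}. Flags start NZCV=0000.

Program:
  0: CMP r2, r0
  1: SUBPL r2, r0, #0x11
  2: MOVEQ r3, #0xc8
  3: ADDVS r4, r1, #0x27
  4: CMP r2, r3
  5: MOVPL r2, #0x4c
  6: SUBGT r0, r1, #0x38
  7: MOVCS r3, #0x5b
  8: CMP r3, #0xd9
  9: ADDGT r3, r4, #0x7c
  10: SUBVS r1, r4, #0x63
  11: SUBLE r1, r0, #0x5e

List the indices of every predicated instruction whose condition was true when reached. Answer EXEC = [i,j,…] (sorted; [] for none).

[0] flags=1000 → (cmp)
[1] flags=1000 PL?F → skip
[2] flags=1000 EQ?F → skip
[3] flags=1000 VS?F → skip
[4] flags=0011 → (cmp)
[5] flags=0011 PL?T → r2=0x4c
[6] flags=0011 GT?F → skip
[7] flags=0011 CS?T → r3=0x5b
[8] flags=1001 → (cmp)
[9] flags=1001 GT?T → r3=0x61
[10] flags=1001 VS?T → r1=0x82
[11] flags=1001 LE?F → skip

EXEC = [5,7,9,10]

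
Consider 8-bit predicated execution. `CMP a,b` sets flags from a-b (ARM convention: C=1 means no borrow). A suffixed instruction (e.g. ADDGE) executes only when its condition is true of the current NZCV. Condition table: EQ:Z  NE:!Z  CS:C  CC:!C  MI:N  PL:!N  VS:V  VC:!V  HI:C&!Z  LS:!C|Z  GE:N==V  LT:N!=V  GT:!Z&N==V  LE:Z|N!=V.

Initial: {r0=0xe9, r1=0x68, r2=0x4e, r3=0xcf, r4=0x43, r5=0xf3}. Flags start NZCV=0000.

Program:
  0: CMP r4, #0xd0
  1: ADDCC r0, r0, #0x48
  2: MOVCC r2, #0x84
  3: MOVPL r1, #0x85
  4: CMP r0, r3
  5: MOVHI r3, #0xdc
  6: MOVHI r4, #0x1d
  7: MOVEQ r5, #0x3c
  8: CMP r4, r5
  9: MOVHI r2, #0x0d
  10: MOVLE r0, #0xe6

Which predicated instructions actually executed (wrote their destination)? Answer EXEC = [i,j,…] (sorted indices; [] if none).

EXEC = [1,2,3]

[0] flags=0000 → (cmp)
[1] flags=0000 CC?T → r0=0x31
[2] flags=0000 CC?T → r2=0x84
[3] flags=0000 PL?T → r1=0x85
[4] flags=0000 → (cmp)
[5] flags=0000 HI?F → skip
[6] flags=0000 HI?F → skip
[7] flags=0000 EQ?F → skip
[8] flags=0000 → (cmp)
[9] flags=0000 HI?F → skip
[10] flags=0000 LE?F → skip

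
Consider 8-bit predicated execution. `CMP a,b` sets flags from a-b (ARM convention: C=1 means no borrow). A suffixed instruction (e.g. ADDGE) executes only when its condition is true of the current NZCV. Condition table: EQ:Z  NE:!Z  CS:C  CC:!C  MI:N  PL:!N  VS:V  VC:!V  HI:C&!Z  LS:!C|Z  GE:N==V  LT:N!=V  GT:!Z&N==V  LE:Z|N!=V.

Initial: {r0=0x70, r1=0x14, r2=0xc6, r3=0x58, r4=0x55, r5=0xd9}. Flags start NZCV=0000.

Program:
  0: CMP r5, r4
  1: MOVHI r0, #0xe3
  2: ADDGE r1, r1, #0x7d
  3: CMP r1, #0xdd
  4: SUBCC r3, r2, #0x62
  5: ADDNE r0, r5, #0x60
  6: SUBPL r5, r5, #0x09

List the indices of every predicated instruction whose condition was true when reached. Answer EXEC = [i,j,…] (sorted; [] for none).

0: ✓ CMP  NZCV=1010
1: ✓ MOVHI  r0←0xe3
2: · ADDGE
3: ✓ CMP  NZCV=0000
4: ✓ SUBCC  r3←0x64
5: ✓ ADDNE  r0←0x39
6: ✓ SUBPL  r5←0xd0

EXEC = [1,4,5,6]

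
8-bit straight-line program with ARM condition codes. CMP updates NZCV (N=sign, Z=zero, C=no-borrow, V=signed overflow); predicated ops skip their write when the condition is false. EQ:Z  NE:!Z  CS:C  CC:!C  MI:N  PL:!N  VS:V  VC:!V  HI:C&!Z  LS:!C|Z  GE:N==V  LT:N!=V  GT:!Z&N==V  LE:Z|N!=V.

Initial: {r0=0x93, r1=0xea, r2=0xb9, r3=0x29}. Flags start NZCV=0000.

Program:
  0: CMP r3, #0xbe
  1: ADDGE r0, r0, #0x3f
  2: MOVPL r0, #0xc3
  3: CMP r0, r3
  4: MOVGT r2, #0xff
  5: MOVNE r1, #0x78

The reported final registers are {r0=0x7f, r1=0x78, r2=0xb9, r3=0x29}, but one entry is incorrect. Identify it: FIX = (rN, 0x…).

[0] flags=0000 → (cmp)
[1] flags=0000 GE?T → r0=0xd2
[2] flags=0000 PL?T → r0=0xc3
[3] flags=1010 → (cmp)
[4] flags=1010 GT?F → skip
[5] flags=1010 NE?T → r1=0x78

FIX = (r0, 0xc3)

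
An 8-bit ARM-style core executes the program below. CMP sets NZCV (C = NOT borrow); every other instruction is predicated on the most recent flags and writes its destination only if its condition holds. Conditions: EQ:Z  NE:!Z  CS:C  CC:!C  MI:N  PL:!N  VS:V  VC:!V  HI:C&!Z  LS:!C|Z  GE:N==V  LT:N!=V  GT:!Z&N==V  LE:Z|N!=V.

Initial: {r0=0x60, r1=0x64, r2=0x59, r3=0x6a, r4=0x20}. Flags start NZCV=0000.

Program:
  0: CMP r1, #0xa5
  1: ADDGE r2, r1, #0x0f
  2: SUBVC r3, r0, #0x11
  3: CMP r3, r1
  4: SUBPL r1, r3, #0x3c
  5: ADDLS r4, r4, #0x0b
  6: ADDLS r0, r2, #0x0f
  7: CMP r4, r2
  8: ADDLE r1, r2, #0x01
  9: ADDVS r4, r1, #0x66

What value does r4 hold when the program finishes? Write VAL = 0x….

0: ✓ CMP  NZCV=1001
1: ✓ ADDGE  r2←0x73
2: · SUBVC
3: ✓ CMP  NZCV=0010
4: ✓ SUBPL  r1←0x2e
5: · ADDLS
6: · ADDLS
7: ✓ CMP  NZCV=1000
8: ✓ ADDLE  r1←0x74
9: · ADDVS

VAL = 0x20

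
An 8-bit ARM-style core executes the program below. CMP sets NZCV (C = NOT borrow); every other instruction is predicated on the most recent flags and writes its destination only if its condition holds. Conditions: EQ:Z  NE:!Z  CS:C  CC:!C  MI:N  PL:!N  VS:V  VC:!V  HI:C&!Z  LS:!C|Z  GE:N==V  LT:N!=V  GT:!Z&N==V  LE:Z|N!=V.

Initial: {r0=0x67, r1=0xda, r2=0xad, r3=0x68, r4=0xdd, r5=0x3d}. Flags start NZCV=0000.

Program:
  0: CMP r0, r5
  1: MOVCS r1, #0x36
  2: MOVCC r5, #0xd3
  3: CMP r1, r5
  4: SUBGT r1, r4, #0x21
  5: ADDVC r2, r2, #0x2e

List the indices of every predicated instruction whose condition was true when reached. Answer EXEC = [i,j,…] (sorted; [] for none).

0: ✓ CMP  NZCV=0010
1: ✓ MOVCS  r1←0x36
2: · MOVCC
3: ✓ CMP  NZCV=1000
4: · SUBGT
5: ✓ ADDVC  r2←0xdb

EXEC = [1,5]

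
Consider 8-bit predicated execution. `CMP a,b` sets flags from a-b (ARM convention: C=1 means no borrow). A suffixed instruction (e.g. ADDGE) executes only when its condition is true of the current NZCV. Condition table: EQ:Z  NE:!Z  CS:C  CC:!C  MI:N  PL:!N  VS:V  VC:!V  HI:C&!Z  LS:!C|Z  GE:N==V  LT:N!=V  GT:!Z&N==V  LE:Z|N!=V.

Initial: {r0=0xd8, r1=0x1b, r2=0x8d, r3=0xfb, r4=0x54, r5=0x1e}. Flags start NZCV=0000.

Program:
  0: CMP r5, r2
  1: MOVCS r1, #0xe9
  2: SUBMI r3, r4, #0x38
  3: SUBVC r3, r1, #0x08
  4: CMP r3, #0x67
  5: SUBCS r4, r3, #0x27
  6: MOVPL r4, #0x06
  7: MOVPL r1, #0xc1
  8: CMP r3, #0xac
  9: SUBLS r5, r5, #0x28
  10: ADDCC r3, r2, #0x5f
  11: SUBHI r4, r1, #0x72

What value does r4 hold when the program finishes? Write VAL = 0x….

VAL = 0x54

0: ✓ CMP  NZCV=1001
1: · MOVCS
2: ✓ SUBMI  r3←0x1c
3: · SUBVC
4: ✓ CMP  NZCV=1000
5: · SUBCS
6: · MOVPL
7: · MOVPL
8: ✓ CMP  NZCV=0000
9: ✓ SUBLS  r5←0xf6
10: ✓ ADDCC  r3←0xec
11: · SUBHI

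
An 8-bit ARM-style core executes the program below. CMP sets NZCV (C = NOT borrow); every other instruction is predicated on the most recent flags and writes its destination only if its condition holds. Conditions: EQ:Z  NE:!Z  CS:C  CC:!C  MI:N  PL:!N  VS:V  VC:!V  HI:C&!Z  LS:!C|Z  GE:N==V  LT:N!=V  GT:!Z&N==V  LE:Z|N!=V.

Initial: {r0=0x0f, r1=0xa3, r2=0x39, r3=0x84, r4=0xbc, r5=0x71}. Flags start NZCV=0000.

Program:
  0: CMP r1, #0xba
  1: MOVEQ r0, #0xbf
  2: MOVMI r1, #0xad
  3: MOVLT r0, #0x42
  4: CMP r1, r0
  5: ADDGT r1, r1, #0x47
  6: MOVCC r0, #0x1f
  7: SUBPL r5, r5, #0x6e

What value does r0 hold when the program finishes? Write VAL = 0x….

0: ✓ CMP  NZCV=1000
1: · MOVEQ
2: ✓ MOVMI  r1←0xad
3: ✓ MOVLT  r0←0x42
4: ✓ CMP  NZCV=0011
5: · ADDGT
6: · MOVCC
7: ✓ SUBPL  r5←0x03

VAL = 0x42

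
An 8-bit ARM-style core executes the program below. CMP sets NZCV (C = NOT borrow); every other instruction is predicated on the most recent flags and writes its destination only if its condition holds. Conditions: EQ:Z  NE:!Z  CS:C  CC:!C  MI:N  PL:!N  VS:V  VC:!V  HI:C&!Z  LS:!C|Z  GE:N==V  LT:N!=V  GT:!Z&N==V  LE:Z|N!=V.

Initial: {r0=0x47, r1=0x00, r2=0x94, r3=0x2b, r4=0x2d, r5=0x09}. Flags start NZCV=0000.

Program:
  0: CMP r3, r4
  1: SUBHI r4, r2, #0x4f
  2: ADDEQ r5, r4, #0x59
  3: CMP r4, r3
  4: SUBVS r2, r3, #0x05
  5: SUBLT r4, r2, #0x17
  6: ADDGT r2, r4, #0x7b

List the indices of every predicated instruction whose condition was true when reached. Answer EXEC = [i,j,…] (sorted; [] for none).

[0] flags=1000 → (cmp)
[1] flags=1000 HI?F → skip
[2] flags=1000 EQ?F → skip
[3] flags=0010 → (cmp)
[4] flags=0010 VS?F → skip
[5] flags=0010 LT?F → skip
[6] flags=0010 GT?T → r2=0xa8

EXEC = [6]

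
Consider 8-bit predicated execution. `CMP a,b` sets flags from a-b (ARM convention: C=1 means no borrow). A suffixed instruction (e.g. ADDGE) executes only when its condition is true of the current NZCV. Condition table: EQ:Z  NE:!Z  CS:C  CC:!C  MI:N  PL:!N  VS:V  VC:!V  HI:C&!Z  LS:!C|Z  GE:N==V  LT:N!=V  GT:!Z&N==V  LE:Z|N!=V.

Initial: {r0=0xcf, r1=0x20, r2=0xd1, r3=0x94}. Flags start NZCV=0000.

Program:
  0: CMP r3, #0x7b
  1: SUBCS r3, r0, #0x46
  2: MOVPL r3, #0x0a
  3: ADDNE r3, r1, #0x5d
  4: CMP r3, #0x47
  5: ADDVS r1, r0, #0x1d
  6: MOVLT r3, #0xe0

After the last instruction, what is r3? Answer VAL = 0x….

[0] flags=0011 → (cmp)
[1] flags=0011 CS?T → r3=0x89
[2] flags=0011 PL?T → r3=0x0a
[3] flags=0011 NE?T → r3=0x7d
[4] flags=0010 → (cmp)
[5] flags=0010 VS?F → skip
[6] flags=0010 LT?F → skip

VAL = 0x7d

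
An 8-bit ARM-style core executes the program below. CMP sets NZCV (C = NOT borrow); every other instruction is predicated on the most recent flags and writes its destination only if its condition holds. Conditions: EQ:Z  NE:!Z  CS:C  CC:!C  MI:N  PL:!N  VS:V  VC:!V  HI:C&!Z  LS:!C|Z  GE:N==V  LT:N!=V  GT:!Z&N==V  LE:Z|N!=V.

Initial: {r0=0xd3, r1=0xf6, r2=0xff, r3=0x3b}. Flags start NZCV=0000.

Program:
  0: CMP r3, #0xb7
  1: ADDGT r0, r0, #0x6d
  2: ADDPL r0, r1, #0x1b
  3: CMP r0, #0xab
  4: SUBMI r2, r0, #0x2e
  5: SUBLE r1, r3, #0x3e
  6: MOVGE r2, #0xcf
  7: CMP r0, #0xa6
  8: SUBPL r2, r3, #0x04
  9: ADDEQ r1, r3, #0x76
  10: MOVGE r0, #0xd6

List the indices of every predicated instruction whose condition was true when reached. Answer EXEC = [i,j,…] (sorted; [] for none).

[0] flags=1001 → (cmp)
[1] flags=1001 GT?T → r0=0x40
[2] flags=1001 PL?F → skip
[3] flags=1001 → (cmp)
[4] flags=1001 MI?T → r2=0x12
[5] flags=1001 LE?F → skip
[6] flags=1001 GE?T → r2=0xcf
[7] flags=1001 → (cmp)
[8] flags=1001 PL?F → skip
[9] flags=1001 EQ?F → skip
[10] flags=1001 GE?T → r0=0xd6

EXEC = [1,4,6,10]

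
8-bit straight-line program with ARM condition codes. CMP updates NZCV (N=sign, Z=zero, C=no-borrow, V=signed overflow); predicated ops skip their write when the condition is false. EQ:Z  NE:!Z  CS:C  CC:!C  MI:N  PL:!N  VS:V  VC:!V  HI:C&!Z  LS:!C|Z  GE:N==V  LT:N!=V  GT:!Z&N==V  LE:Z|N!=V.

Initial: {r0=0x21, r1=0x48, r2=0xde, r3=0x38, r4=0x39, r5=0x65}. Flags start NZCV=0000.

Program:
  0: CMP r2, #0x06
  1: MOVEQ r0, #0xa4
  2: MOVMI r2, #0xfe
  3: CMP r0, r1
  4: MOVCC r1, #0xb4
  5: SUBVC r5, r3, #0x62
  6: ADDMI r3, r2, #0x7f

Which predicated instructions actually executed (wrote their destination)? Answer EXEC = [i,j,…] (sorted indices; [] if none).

EXEC = [2,4,5,6]

0: ✓ CMP  NZCV=1010
1: · MOVEQ
2: ✓ MOVMI  r2←0xfe
3: ✓ CMP  NZCV=1000
4: ✓ MOVCC  r1←0xb4
5: ✓ SUBVC  r5←0xd6
6: ✓ ADDMI  r3←0x7d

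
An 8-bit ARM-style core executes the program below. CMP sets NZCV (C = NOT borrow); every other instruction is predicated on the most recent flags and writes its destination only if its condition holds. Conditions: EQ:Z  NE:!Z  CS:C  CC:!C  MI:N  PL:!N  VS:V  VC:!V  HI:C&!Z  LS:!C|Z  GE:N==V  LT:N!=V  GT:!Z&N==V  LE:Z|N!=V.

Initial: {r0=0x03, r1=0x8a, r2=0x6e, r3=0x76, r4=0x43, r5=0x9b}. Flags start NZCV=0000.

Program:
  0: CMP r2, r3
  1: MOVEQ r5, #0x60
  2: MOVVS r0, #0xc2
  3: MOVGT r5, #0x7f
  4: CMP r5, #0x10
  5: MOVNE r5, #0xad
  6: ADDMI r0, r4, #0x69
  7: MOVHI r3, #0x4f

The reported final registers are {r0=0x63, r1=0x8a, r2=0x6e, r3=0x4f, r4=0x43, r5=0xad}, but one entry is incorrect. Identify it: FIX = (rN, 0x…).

FIX = (r0, 0xac)

0: ✓ CMP  NZCV=1000
1: · MOVEQ
2: · MOVVS
3: · MOVGT
4: ✓ CMP  NZCV=1010
5: ✓ MOVNE  r5←0xad
6: ✓ ADDMI  r0←0xac
7: ✓ MOVHI  r3←0x4f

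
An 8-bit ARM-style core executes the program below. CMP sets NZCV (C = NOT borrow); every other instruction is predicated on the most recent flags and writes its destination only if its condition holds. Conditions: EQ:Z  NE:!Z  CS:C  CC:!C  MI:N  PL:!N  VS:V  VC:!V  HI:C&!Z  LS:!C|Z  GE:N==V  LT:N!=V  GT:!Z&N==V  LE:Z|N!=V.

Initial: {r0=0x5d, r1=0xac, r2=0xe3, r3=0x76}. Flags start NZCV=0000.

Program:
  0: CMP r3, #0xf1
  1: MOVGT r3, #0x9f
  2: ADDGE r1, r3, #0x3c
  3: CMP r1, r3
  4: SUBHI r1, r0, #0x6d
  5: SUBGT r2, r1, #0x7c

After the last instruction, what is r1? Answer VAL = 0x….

[0] flags=1001 → (cmp)
[1] flags=1001 GT?T → r3=0x9f
[2] flags=1001 GE?T → r1=0xdb
[3] flags=0010 → (cmp)
[4] flags=0010 HI?T → r1=0xf0
[5] flags=0010 GT?T → r2=0x74

VAL = 0xf0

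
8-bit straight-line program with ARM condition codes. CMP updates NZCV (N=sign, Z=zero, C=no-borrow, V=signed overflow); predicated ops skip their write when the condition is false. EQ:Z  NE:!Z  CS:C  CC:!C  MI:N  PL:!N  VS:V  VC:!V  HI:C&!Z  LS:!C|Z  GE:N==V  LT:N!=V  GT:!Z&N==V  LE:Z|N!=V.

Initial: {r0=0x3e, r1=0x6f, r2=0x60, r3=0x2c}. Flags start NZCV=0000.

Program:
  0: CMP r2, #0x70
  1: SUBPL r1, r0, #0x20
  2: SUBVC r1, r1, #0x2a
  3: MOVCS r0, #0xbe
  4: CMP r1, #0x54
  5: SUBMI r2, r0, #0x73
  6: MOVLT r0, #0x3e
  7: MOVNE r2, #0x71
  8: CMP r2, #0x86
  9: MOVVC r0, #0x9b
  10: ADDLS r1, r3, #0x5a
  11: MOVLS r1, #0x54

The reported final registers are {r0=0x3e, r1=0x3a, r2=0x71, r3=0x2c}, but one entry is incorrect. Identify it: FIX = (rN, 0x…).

FIX = (r1, 0x54)

0: ✓ CMP  NZCV=1000
1: · SUBPL
2: ✓ SUBVC  r1←0x45
3: · MOVCS
4: ✓ CMP  NZCV=1000
5: ✓ SUBMI  r2←0xcb
6: ✓ MOVLT  r0←0x3e
7: ✓ MOVNE  r2←0x71
8: ✓ CMP  NZCV=1001
9: · MOVVC
10: ✓ ADDLS  r1←0x86
11: ✓ MOVLS  r1←0x54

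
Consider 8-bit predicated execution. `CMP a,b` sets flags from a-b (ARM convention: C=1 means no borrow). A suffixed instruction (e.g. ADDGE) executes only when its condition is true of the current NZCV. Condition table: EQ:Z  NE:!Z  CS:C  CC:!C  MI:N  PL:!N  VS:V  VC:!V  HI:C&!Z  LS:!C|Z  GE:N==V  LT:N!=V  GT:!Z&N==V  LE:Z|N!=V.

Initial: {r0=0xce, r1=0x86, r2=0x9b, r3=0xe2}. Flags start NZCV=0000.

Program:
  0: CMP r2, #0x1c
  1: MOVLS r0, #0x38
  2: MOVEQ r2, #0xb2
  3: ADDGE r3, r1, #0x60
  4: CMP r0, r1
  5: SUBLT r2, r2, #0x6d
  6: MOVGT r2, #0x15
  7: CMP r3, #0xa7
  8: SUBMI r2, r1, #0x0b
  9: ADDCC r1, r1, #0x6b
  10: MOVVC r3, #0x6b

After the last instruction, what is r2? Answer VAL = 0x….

VAL = 0x15

[0] flags=0011 → (cmp)
[1] flags=0011 LS?F → skip
[2] flags=0011 EQ?F → skip
[3] flags=0011 GE?F → skip
[4] flags=0010 → (cmp)
[5] flags=0010 LT?F → skip
[6] flags=0010 GT?T → r2=0x15
[7] flags=0010 → (cmp)
[8] flags=0010 MI?F → skip
[9] flags=0010 CC?F → skip
[10] flags=0010 VC?T → r3=0x6b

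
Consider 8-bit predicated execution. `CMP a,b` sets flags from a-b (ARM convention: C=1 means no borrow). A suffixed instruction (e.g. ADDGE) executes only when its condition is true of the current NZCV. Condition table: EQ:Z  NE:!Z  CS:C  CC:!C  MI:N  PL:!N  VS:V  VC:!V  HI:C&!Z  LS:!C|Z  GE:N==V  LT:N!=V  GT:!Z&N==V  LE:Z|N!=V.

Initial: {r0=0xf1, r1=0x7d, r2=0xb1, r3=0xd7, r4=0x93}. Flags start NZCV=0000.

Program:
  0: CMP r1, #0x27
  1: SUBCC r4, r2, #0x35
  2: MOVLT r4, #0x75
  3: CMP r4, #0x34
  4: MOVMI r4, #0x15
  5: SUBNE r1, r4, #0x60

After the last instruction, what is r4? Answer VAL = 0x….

VAL = 0x93

0: ✓ CMP  NZCV=0010
1: · SUBCC
2: · MOVLT
3: ✓ CMP  NZCV=0011
4: · MOVMI
5: ✓ SUBNE  r1←0x33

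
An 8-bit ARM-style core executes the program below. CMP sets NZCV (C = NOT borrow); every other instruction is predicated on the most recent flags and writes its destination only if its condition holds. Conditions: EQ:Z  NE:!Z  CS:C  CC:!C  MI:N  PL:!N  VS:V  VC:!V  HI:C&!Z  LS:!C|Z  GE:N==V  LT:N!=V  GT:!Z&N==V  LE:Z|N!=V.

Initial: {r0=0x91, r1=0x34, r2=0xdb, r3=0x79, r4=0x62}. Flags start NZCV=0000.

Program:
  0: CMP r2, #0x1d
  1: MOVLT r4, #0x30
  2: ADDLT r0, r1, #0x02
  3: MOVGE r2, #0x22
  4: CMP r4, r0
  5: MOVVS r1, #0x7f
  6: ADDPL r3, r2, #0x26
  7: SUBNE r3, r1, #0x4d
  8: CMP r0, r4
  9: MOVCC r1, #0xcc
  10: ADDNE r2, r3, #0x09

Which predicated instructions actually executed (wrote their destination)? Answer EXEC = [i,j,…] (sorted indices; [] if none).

[0] flags=1010 → (cmp)
[1] flags=1010 LT?T → r4=0x30
[2] flags=1010 LT?T → r0=0x36
[3] flags=1010 GE?F → skip
[4] flags=1000 → (cmp)
[5] flags=1000 VS?F → skip
[6] flags=1000 PL?F → skip
[7] flags=1000 NE?T → r3=0xe7
[8] flags=0010 → (cmp)
[9] flags=0010 CC?F → skip
[10] flags=0010 NE?T → r2=0xf0

EXEC = [1,2,7,10]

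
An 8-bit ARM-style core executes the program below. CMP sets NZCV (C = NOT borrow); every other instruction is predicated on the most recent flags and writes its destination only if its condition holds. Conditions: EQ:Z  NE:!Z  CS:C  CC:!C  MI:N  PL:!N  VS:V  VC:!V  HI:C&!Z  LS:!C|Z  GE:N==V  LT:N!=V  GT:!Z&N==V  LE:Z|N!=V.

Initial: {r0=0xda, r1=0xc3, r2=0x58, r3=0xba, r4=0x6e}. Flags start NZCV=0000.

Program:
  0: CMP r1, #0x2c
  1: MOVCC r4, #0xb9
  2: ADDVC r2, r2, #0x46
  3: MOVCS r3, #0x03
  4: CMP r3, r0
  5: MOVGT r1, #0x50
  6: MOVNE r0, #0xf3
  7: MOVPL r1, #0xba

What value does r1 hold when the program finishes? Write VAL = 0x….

VAL = 0xba

0: ✓ CMP  NZCV=1010
1: · MOVCC
2: ✓ ADDVC  r2←0x9e
3: ✓ MOVCS  r3←0x03
4: ✓ CMP  NZCV=0000
5: ✓ MOVGT  r1←0x50
6: ✓ MOVNE  r0←0xf3
7: ✓ MOVPL  r1←0xba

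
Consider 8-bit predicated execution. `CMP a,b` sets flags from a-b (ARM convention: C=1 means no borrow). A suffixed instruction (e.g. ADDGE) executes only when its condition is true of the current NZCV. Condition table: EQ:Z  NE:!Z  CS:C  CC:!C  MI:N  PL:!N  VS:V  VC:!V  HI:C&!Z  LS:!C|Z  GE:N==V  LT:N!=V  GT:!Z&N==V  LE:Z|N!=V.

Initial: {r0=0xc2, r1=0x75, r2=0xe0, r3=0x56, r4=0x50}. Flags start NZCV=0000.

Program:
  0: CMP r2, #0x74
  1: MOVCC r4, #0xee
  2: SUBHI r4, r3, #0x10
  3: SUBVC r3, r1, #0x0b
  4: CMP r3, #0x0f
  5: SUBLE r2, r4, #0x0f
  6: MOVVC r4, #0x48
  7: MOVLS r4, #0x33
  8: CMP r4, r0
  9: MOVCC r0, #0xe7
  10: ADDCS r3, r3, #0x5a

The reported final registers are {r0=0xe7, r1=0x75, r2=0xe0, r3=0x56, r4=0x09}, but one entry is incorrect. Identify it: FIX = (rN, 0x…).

[0] flags=0011 → (cmp)
[1] flags=0011 CC?F → skip
[2] flags=0011 HI?T → r4=0x46
[3] flags=0011 VC?F → skip
[4] flags=0010 → (cmp)
[5] flags=0010 LE?F → skip
[6] flags=0010 VC?T → r4=0x48
[7] flags=0010 LS?F → skip
[8] flags=1001 → (cmp)
[9] flags=1001 CC?T → r0=0xe7
[10] flags=1001 CS?F → skip

FIX = (r4, 0x48)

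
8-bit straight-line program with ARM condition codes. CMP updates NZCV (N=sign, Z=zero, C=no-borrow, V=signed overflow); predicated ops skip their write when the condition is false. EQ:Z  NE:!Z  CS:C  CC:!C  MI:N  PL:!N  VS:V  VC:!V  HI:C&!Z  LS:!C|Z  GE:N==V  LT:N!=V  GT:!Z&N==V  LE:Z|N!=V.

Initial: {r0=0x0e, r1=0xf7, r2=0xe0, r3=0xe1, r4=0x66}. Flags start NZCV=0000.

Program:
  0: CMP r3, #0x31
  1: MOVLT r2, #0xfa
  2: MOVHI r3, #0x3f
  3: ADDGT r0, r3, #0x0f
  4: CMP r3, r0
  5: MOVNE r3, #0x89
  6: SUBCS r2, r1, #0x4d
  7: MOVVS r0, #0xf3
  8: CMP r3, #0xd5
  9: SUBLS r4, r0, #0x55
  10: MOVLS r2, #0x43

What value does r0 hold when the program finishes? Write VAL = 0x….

0: ✓ CMP  NZCV=1010
1: ✓ MOVLT  r2←0xfa
2: ✓ MOVHI  r3←0x3f
3: · ADDGT
4: ✓ CMP  NZCV=0010
5: ✓ MOVNE  r3←0x89
6: ✓ SUBCS  r2←0xaa
7: · MOVVS
8: ✓ CMP  NZCV=1000
9: ✓ SUBLS  r4←0xb9
10: ✓ MOVLS  r2←0x43

VAL = 0x0e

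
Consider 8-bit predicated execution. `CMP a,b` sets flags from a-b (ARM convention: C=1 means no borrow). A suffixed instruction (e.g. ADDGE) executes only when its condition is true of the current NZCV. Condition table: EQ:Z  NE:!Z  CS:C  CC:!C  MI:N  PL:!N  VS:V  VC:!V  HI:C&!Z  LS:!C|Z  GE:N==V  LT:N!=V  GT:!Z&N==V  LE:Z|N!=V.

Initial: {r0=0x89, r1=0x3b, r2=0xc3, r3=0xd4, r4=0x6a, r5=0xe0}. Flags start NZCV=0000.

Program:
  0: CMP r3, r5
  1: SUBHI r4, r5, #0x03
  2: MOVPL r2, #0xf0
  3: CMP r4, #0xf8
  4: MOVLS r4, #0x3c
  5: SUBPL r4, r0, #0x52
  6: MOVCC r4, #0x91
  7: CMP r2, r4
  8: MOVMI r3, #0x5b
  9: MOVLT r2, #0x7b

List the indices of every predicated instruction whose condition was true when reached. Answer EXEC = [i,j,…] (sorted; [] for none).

[0] flags=1000 → (cmp)
[1] flags=1000 HI?F → skip
[2] flags=1000 PL?F → skip
[3] flags=0000 → (cmp)
[4] flags=0000 LS?T → r4=0x3c
[5] flags=0000 PL?T → r4=0x37
[6] flags=0000 CC?T → r4=0x91
[7] flags=0010 → (cmp)
[8] flags=0010 MI?F → skip
[9] flags=0010 LT?F → skip

EXEC = [4,5,6]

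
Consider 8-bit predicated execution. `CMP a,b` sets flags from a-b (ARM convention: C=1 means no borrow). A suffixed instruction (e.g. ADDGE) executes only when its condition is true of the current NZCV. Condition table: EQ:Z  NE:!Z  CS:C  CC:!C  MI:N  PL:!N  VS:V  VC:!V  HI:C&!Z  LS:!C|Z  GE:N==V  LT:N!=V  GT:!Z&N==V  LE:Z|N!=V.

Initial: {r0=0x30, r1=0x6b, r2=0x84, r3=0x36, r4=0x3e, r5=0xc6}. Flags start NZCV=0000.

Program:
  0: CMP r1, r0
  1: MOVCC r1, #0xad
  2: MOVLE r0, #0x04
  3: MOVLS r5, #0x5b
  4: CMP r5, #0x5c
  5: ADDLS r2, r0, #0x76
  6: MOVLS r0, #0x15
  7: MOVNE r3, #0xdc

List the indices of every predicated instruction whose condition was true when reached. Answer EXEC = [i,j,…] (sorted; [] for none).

0: ✓ CMP  NZCV=0010
1: · MOVCC
2: · MOVLE
3: · MOVLS
4: ✓ CMP  NZCV=0011
5: · ADDLS
6: · MOVLS
7: ✓ MOVNE  r3←0xdc

EXEC = [7]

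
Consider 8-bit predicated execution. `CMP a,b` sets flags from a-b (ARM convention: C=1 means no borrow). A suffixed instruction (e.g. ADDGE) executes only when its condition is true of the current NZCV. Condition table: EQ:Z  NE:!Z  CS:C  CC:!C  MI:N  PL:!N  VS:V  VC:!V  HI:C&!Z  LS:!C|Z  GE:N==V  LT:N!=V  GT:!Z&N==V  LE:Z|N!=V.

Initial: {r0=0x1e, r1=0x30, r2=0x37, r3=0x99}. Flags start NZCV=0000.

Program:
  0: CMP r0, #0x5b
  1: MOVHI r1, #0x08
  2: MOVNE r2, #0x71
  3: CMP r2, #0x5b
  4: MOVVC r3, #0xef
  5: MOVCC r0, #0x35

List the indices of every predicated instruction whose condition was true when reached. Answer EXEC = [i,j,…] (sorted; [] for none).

EXEC = [2,4]

0: ✓ CMP  NZCV=1000
1: · MOVHI
2: ✓ MOVNE  r2←0x71
3: ✓ CMP  NZCV=0010
4: ✓ MOVVC  r3←0xef
5: · MOVCC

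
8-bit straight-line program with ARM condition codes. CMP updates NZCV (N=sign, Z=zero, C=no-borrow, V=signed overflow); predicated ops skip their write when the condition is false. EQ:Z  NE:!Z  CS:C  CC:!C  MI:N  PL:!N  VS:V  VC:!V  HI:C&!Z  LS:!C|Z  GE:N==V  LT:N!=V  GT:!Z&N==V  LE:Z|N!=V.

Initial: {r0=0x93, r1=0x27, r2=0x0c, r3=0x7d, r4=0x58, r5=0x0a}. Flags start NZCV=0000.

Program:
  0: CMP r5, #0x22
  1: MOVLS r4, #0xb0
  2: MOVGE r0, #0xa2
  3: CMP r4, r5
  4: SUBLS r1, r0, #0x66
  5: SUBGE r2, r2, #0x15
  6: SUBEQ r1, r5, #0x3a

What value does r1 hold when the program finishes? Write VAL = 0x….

VAL = 0x27

0: ✓ CMP  NZCV=1000
1: ✓ MOVLS  r4←0xb0
2: · MOVGE
3: ✓ CMP  NZCV=1010
4: · SUBLS
5: · SUBGE
6: · SUBEQ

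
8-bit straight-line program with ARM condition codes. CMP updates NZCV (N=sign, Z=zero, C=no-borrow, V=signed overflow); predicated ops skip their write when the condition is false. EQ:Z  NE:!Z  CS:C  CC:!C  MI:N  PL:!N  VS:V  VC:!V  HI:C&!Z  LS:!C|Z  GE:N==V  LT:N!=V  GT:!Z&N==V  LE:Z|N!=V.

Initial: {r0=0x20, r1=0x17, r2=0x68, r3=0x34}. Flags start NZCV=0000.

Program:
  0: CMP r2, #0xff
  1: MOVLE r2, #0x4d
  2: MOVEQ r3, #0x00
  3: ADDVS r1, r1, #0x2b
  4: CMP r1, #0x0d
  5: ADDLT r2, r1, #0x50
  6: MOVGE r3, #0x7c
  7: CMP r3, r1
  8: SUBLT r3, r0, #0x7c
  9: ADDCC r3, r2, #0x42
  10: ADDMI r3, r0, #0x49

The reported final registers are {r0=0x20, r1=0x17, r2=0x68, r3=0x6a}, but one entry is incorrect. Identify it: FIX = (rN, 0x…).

FIX = (r3, 0x7c)

0: ✓ CMP  NZCV=0000
1: · MOVLE
2: · MOVEQ
3: · ADDVS
4: ✓ CMP  NZCV=0010
5: · ADDLT
6: ✓ MOVGE  r3←0x7c
7: ✓ CMP  NZCV=0010
8: · SUBLT
9: · ADDCC
10: · ADDMI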